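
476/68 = 7 = 7.00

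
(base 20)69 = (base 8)201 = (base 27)4l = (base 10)129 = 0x81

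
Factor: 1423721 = 13^1*109517^1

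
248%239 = 9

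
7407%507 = 309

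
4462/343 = 13+3/343 ≈ 13.01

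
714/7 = 102 = 102.00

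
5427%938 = 737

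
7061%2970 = 1121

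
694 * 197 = 136718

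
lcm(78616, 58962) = 235848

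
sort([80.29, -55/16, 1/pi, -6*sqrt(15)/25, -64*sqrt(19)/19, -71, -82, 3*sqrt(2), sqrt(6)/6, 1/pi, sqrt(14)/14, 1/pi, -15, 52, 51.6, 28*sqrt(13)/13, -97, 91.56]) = [-97, -82, -71, -15, -64*sqrt(19)/19, -55/16, -6*sqrt(15)/25, sqrt(14)/14, 1/pi, 1/pi, 1/pi, sqrt(6)/6, 3*sqrt(2), 28*sqrt(13)/13, 51.6, 52, 80.29, 91.56]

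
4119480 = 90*45772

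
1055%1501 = 1055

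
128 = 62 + 66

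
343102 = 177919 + 165183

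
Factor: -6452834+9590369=3^4*5^1*61^1*127^1=3137535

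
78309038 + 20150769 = 98459807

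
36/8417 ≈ 0.00428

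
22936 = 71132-48196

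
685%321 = 43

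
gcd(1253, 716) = 179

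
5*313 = 1565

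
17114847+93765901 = 110880748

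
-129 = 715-844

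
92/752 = 23/188 ≈ 0.122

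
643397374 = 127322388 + 516074986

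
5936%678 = 512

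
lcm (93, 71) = 6603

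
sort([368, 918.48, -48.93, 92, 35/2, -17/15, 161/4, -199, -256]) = [-256, -199, -48.93, -17/15, 35/2, 161/4, 92, 368, 918.48]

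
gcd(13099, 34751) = 1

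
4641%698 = 453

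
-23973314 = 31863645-55836959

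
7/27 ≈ 0.259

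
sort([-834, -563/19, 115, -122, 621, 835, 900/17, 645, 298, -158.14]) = [-834, -158.14, -122, -563/19, 900/17, 115, 298, 621, 645, 835]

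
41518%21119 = 20399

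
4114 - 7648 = -3534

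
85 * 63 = 5355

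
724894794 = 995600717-270705923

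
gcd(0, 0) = 0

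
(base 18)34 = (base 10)58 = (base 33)1p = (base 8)72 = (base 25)28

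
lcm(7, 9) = 63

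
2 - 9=-7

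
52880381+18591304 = 71471685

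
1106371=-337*(-3283)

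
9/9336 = 3/3112 ≈ 0.000964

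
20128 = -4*(-5032)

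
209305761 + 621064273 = 830370034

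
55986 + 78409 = 134395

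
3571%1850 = 1721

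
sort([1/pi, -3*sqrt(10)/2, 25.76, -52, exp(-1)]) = [-52, -3*sqrt(10)/2, 1/pi, exp(-1), 25.76]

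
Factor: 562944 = 2^8*3^1*733^1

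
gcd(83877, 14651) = 1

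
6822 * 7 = 47754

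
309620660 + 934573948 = 1244194608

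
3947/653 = 6 + 29/653 ≈ 6.04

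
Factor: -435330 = -1 * 2^1 * 3^2 * 5^1 * 7^1 * 691^1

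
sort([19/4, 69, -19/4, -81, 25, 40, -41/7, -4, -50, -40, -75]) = [-81, -75, -50, -40, -41/7, -19/4, -4, 19/4, 25, 40, 69]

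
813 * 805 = 654465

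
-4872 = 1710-6582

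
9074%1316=1178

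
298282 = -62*(-4811) 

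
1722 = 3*574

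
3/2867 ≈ 0.00105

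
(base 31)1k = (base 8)63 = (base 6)123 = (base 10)51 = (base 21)29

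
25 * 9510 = 237750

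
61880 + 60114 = 121994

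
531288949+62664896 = 593953845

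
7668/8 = 1917/2 = 958.50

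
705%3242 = 705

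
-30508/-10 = 15254/5 = 3050.80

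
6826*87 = 593862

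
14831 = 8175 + 6656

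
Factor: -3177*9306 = -1*2^1*3^4*11^1*47^1*353^1 = -29565162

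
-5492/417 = -13 - 71/417 ≈ -13.17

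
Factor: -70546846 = -1 * 2^1 * 67^1 * 83^1 * 6343^1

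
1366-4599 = -3233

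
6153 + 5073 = 11226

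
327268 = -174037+501305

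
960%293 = 81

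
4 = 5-1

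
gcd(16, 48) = 16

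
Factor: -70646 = -1 * 2^1 * 35323^1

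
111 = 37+74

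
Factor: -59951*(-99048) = 2^3*3^1*4127^1*59951^1 = 5938026648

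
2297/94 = 24 + 41/94 ≈ 24.44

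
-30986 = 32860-63846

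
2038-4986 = -2948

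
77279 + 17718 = 94997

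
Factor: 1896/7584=2^(-2)=1/4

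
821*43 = 35303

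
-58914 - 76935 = -135849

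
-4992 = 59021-64013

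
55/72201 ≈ 0.000762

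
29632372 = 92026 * 322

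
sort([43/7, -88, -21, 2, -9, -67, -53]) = [-88, -67, -53, -21, -9, 2, 43/7]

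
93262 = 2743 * 34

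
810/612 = 45/34 ≈ 1.32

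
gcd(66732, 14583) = 3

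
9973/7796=1 + 2177/7796 ≈ 1.28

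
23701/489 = 48 + 229/489 ≈ 48.47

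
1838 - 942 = 896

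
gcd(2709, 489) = 3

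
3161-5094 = -1933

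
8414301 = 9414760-1000459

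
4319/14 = 308 + 1/2 = 308.50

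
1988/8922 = 994/4461 ≈ 0.223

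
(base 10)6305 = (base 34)5ff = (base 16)18a1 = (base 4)1202201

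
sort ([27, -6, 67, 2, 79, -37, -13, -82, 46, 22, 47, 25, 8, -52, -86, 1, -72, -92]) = [-92, -86, -82, -72, -52, -37, -13, -6, 1, 2, 8, 22, 25, 27, 46, 47, 67, 79]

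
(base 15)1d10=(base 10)6315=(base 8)14253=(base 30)70f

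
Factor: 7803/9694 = 2^(-1) * 3^3 * 17^2 * 37^(-1) * 131^(-1)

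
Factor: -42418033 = -1*7^1*6059719^1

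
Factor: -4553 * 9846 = -1 * 2^1 * 3^2 * 29^1 * 157^1 * 547^1 = -44828838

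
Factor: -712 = -1 * 2^3 * 89^1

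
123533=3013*41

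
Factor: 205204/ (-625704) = -1*2^ (-1)*3^ (-1)*31^ (-1)*61^1 = -61/186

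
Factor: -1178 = -1*2^1*19^1*31^1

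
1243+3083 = 4326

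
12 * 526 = 6312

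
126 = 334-208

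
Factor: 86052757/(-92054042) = -1 * 2^(-1) * 7^1 * 59^(-1) * 1951^1 * 6301^1 * 780119^(-1)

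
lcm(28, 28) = 28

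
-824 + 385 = -439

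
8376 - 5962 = 2414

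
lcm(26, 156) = 156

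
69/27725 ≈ 0.00249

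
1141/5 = 228 + 1/5 = 228.20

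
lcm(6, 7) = 42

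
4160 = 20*208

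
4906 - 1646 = 3260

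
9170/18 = 4585/9 ≈ 509.44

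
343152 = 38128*9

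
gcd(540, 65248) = 4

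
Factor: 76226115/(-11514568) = -1*2^(-3)*3^1*5^1*7^2*13^(-1)*53^(-1)*137^1*757^1*2089^(-1)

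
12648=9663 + 2985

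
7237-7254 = -17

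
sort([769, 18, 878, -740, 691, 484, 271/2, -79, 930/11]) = [-740, -79, 18, 930/11, 271/2, 484, 691, 769, 878]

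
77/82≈0.939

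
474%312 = 162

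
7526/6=3763/3 ≈ 1254.33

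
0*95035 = 0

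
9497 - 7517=1980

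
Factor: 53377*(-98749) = -1*7^1*14107^1*53377^1 = -5270925373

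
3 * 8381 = 25143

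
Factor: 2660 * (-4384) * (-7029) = 2^7 * 3^2 * 5^1 * 7^1 * 11^1 * 19^1 * 71^1 * 137^1 = 81968261760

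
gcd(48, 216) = 24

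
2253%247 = 30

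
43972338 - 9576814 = 34395524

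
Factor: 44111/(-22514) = -1*2^(-1)*11257^(-1)*44111^1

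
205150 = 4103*50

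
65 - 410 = -345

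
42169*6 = 253014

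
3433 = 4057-624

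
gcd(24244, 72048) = 76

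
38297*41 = 1570177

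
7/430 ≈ 0.0163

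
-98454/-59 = 1668 + 42/59 ≈ 1668.71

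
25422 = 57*446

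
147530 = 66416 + 81114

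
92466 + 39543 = 132009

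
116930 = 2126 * 55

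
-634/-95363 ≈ 0.00665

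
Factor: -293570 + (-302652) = -1*2^1*11^1*41^1*661^1 = -596222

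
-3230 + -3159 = -6389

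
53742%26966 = 26776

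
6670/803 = 8 + 246/803 ≈ 8.31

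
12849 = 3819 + 9030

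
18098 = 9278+8820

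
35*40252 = 1408820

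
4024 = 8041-4017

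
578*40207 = 23239646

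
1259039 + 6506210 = 7765249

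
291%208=83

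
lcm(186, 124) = 372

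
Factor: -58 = -1*2^1*29^1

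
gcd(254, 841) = 1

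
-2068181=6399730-8467911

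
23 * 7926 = 182298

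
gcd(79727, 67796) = 1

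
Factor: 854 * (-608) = -1 * 2^6 * 7^1 * 19^1 * 61^1 = -519232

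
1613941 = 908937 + 705004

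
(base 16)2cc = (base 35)kg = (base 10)716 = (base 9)875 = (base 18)23e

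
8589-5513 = 3076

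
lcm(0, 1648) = 0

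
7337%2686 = 1965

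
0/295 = 0 = 0.00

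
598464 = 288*2078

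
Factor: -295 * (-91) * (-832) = -1 * 2^6 * 5^1 * 7^1 * 13^2 * 59^1 = -22335040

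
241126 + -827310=-586184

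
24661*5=123305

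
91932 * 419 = 38519508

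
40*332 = 13280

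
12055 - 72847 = -60792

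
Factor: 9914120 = 2^3 * 5^1 * 247853^1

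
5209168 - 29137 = 5180031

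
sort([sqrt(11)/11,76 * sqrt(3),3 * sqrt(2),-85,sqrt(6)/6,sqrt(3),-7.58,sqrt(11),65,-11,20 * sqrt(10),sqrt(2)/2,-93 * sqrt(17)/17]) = [-85,-93 * sqrt(17)/17,-11,-7.58,sqrt(11)/11,sqrt(6)/6,sqrt(2)/2,sqrt(3),sqrt(11),3 * sqrt(2),20 * sqrt(10),65,76 * sqrt(3)]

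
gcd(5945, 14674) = 29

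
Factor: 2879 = 2879^1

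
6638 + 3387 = 10025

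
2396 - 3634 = -1238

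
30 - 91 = -61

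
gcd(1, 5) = 1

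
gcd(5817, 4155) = 831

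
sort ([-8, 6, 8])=[-8, 6, 8]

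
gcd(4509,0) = 4509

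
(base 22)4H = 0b1101001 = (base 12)89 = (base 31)3C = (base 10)105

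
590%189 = 23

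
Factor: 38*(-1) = -1*2^1*19^1 = -38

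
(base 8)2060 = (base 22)24g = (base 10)1072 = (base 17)3c1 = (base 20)2dc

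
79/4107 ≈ 0.0192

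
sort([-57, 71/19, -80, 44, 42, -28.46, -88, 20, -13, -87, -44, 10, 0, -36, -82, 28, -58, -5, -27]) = [-88, -87, -82, -80, -58, -57, -44, -36, -28.46, -27, -13, -5, 0, 71/19, 10, 20, 28, 42, 44]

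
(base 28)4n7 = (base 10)3787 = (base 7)14020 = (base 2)111011001011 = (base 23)73f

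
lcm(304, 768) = 14592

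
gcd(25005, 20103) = 3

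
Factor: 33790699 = 1303^1 * 25933^1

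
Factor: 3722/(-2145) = -1 * 2^1 * 3^(-1) * 5^(-1) * 11^(-1) * 13^(-1) * 1861^1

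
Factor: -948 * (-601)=2^2 * 3^1 * 79^1 * 601^1=569748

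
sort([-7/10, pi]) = [-7/10, pi]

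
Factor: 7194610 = 2^1*5^1*29^1*24809^1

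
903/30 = 301/10 = 30.10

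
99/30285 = 11/3365 ≈ 0.00327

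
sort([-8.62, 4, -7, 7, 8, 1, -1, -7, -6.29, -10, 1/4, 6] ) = [-10, -8.62, -7, -7, -6.29, -1, 1/4, 1, 4, 6, 7, 8] 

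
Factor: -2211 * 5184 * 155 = -1 * 2^6 * 3^5 * 5^1 * 11^1 * 31^1 * 67^1 = -1776582720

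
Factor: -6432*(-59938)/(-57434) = -1*2^5*3^1*13^(-1)*23^1*47^(-2)*67^1*1303^1 = -192760608/28717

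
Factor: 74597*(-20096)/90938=-1*2^6*41^(-1)*157^1*1109^(-1)*74597^1=-749550656/45469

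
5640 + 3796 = 9436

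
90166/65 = 1387 + 11/65 ≈ 1387.17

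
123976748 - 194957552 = -70980804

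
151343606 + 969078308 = 1120421914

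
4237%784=317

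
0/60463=0=0.00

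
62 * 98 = 6076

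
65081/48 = 1355+41/48 ≈ 1355.85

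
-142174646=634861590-777036236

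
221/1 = 221 = 221.00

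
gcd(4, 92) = 4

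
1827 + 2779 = 4606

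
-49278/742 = -24639/371 ≈ -66.41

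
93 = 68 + 25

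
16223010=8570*1893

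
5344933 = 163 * 32791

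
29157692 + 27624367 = 56782059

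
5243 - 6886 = -1643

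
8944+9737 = 18681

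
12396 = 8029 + 4367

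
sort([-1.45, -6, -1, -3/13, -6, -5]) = [-6, -6, -5, -1.45, -1, -3/13]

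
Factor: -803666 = -1*2^1*23^1*17471^1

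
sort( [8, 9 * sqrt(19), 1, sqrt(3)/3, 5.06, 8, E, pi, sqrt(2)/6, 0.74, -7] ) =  [-7, sqrt(2)/6, sqrt(3)/3, 0.74, 1, E, pi, 5.06, 8, 8, 9 * sqrt(19)] 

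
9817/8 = 1227+1/8 ≈ 1227.13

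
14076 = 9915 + 4161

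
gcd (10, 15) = 5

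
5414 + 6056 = 11470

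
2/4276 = 1/2138 ≈ 0.000468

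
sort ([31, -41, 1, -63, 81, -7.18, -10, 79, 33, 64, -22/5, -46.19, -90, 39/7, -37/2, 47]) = [-90, -63, -46.19, -41, -37/2, -10, -7.18, -22/5, 1, 39/7, 31, 33, 47, 64, 79, 81]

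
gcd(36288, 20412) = 2268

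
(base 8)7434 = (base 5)110433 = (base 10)3868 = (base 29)4hb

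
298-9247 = -8949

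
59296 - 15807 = 43489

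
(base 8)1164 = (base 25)103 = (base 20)1b8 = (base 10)628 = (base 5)10003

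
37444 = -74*(-506)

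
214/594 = 107/297 ≈ 0.360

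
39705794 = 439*90446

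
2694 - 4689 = -1995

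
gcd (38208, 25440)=96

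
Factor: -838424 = -1*2^3*104803^1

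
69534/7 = 9933 + 3/7 ≈ 9933.43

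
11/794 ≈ 0.0139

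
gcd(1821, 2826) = 3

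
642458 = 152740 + 489718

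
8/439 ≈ 0.0182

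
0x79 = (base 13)94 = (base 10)121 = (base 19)67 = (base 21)5g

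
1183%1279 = 1183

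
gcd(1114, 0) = 1114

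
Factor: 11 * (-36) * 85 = -1 * 2^2 * 3^2 * 5^1 * 11^1 * 17^1 = -33660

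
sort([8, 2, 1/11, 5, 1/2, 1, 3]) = [1/11, 1/2, 1, 2, 3, 5, 8]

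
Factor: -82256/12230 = -1*2^3*5^(-1)*53^1*97^1*1223^(-1) = -41128/6115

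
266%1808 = 266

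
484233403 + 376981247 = 861214650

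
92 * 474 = 43608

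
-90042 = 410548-500590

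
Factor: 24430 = 2^1 * 5^1 * 7^1 * 349^1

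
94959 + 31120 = 126079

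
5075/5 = 1015 = 1015.00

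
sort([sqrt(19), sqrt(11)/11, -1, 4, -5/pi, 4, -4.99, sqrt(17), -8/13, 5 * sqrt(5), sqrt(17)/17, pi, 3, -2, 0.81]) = [-4.99, -2, -5/pi, -1, -8/13, sqrt(17)/17, sqrt(11)/11, 0.81, 3, pi, 4, 4, sqrt(17), sqrt(19), 5 * sqrt(5)]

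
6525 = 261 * 25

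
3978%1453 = 1072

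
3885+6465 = 10350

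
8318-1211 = 7107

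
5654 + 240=5894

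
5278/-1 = -5278 = -5278.00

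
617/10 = 61 + 7/10 = 61.70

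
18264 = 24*761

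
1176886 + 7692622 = 8869508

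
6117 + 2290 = 8407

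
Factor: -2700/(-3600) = 2^(-2)*3^1 = 3/4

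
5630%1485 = 1175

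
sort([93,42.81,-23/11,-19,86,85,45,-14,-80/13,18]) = [-19,-14,-80/13,-23/11,18,42.81,45,85,86,93]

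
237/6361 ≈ 0.0373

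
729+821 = 1550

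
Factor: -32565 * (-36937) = 3^1 * 5^1 * 13^1 * 43^1 * 167^1 * 859^1 = 1202853405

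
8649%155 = 124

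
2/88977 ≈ 0.0000225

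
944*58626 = 55342944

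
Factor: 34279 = 7^1 * 59^1 * 83^1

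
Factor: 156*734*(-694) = -1*2^4*3^1*13^1*347^1*367^1 = -79465776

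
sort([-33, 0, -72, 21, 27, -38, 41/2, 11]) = [-72, -38, -33, 0, 11, 41/2, 21, 27]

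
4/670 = 2/335 ≈ 0.00597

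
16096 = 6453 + 9643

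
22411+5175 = 27586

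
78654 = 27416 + 51238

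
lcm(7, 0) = 0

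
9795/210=46 + 9/14 ≈ 46.64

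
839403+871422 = 1710825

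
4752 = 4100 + 652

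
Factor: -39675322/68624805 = -1*2^1*3^(-1)*5^(-1)*23^1*37^1*23311^1*4574987^(-1)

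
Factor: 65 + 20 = 5^1*17^1 = 85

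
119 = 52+67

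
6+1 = 7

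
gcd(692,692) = 692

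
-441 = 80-521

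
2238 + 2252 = 4490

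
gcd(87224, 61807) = 1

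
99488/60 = 24872/15 ≈ 1658.13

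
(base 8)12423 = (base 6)40551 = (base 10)5395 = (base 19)ehi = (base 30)5tp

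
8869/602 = 14+63/86 ≈ 14.73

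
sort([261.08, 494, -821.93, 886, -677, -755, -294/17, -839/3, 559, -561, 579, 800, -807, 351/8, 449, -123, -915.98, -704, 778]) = [-915.98, -821.93, -807, -755, -704, -677, -561, -839/3, -123, -294/17, 351/8, 261.08, 449, 494, 559, 579, 778, 800, 886]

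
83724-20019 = 63705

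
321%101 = 18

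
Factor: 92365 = 5^1*7^2*13^1*29^1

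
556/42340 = 139/10585 ≈ 0.0131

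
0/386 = 0 = 0.00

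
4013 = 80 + 3933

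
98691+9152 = 107843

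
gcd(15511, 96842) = 1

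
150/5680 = 15/568 ≈ 0.0264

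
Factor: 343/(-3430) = -1 * 2^(-1) * 5^(-1) = -1/10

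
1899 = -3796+5695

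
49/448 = 7/64 ≈ 0.109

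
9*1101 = 9909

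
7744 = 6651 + 1093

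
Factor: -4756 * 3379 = -1 * 2^2 * 29^1 * 31^1 * 41^1 * 109^1 = -16070524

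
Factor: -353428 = -1 * 2^2 * 149^1 * 593^1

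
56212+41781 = 97993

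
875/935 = 175/187 ≈ 0.936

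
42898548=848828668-805930120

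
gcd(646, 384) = 2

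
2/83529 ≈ 0.0000239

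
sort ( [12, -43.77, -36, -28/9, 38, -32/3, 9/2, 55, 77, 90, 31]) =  [-43.77, -36, -32/3, -28/9, 9/2, 12, 31, 38, 55, 77, 90]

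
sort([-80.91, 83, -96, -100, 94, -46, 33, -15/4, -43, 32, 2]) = [-100, -96, -80.91, -46, -43, -15/4, 2, 32, 33, 83, 94]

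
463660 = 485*956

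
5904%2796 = 312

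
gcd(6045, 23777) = 403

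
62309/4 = 15577 + 1/4 = 15577.25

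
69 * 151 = 10419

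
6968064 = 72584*96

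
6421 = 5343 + 1078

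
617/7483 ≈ 0.0825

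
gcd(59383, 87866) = 1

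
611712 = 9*67968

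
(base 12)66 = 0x4e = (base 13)60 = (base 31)2g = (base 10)78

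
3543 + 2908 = 6451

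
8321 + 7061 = 15382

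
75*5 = 375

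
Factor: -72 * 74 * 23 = -1 * 2^4 * 3^2 * 23^1 * 37^1 = -122544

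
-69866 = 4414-74280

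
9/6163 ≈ 0.00146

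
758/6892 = 379/3446≈0.110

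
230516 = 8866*26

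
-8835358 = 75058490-83893848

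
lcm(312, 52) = 312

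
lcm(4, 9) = 36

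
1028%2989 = 1028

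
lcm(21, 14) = 42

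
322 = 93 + 229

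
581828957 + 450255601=1032084558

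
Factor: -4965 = -1*3^1*5^1*331^1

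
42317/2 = 21158 + 1/2 = 21158.50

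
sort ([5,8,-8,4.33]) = [-8,4.33,5,8]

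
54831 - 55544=-713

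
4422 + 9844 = 14266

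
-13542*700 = -9479400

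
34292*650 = 22289800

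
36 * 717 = 25812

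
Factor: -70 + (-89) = -1*3^1*53^1 = -159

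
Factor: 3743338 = 2^1*1871669^1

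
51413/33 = 1557 + 32/33 ≈ 1557.97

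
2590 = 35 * 74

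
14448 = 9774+4674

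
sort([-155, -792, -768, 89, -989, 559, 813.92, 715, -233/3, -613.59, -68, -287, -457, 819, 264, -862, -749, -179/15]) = [-989, -862, -792, -768, -749, -613.59, -457, -287, -155, -233/3, -68, -179/15, 89, 264, 559, 715, 813.92, 819]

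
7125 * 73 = 520125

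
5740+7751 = 13491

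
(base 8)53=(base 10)43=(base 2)101011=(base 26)1h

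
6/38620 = 3/19310 ≈ 0.000155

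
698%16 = 10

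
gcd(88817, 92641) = 1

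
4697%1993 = 711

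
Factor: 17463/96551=3^1*7^(-1)*13^(-1)*1061^(-1)*5821^1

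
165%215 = 165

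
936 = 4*234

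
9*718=6462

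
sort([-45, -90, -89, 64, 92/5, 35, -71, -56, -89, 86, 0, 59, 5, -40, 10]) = [-90, -89, -89, -71, -56, -45, -40, 0, 5, 10, 92/5, 35, 59, 64, 86]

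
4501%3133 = 1368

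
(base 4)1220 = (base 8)150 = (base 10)104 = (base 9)125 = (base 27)3n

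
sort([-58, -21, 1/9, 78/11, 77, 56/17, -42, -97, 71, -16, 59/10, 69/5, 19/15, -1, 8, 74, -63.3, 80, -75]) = [-97, -75, -63.3, -58, -42, -21, -16, -1, 1/9, 19/15, 56/17, 59/10, 78/11, 8, 69/5, 71, 74, 77, 80]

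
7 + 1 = 8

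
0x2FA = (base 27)116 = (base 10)762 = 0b1011111010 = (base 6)3310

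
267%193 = 74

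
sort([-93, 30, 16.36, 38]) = [-93, 16.36, 30, 38]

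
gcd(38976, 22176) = 672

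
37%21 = 16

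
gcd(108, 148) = 4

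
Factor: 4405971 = 3^1*1468657^1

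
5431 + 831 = 6262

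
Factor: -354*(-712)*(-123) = -1*2^4*3^2*41^1*59^1*89^1 = -31001904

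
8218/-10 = -821-4/5 = -821.80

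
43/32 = 1 + 11/32 ≈ 1.34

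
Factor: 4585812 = 2^2 * 3^1 * 7^2 * 11^1 * 709^1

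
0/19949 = 0 = 0.00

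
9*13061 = 117549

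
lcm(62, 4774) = 4774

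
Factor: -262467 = -1 * 3^3 * 9721^1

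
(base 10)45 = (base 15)30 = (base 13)36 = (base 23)1m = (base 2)101101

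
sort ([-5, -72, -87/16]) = [-72, -87/16, -5]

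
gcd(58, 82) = 2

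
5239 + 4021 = 9260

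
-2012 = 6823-8835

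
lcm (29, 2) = 58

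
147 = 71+76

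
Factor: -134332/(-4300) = 5^(-2)*11^1*71^1 = 781/25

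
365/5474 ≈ 0.0667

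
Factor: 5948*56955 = 2^2*3^1*5^1*1487^1*3797^1 = 338768340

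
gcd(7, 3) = 1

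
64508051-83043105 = -18535054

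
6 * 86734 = 520404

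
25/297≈0.0842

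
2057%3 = 2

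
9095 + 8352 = 17447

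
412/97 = 4 + 24/97 ≈ 4.25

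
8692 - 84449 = -75757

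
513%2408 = 513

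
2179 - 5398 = -3219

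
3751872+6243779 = 9995651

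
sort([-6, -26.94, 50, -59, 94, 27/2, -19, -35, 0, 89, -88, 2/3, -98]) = [-98, -88, -59, -35, -26.94, -19, -6, 0, 2/3, 27/2, 50, 89, 94]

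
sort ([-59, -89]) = [-89, -59]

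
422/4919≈0.0858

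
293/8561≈0.0342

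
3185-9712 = -6527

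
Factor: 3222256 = 2^4*37^1*5443^1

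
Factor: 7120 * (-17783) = -1 * 2^4 * 5^1 * 89^1 * 17783^1 = -126614960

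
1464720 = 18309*80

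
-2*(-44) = 88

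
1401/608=2 + 185/608 ≈ 2.30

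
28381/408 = 69 + 229/408 ≈ 69.56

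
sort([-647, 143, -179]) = [-647, -179, 143]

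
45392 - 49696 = -4304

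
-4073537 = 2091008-6164545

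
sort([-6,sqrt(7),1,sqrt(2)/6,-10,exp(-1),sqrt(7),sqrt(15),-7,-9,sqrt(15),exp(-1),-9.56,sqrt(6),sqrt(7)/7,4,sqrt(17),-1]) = [-10,-9.56,-9,-7,-6,-1,sqrt(2)/6,exp(-1),exp(-1),sqrt(7)/7,1,sqrt(6),sqrt(7),sqrt(7),sqrt(15),sqrt(15),4,sqrt(17)]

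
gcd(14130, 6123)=471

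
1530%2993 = 1530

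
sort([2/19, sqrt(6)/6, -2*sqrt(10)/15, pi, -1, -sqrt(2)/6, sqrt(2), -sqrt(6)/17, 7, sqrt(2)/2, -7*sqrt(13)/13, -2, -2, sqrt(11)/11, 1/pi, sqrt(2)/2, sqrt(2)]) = [-2, -2, -7*sqrt(13)/13, -1, -2*sqrt(10)/15, -sqrt(2)/6, -sqrt(6)/17, 2/19, sqrt(11)/11, 1/pi, sqrt(6)/6, sqrt(2)/2, sqrt(2)/2, sqrt(2), sqrt(2), pi, 7]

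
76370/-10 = -7637 = -7637.00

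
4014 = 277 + 3737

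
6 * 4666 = 27996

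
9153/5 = 1830 + 3/5 = 1830.60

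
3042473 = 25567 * 119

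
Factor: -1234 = -1*2^1*617^1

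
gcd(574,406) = 14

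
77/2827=7/257 ≈ 0.0272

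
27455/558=49+113/558 ≈ 49.20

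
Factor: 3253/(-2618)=-1 * 2^(-1) * 7^(-1) * 11^(-1) * 17^(-1) * 3253^1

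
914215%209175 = 77515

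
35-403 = -368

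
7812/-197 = -39 - 129/197 ≈ -39.65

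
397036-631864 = -234828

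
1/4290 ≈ 0.000233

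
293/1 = 293 = 293.00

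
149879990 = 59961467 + 89918523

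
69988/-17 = -4116 - 16/17 ≈ -4116.94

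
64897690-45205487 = 19692203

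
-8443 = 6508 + -14951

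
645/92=7 + 1/92 ≈ 7.01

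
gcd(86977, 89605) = 1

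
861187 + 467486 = 1328673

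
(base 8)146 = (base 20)52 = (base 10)102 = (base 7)204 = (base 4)1212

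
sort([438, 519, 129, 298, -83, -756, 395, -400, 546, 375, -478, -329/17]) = [-756, -478, -400, -83, -329/17, 129, 298, 375, 395, 438, 519, 546]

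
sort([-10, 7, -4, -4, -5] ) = [-10, -5, -4, -4, 7] 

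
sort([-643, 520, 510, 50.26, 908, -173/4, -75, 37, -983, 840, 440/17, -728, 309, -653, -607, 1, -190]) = [-983, -728, -653, -643, -607, -190, -75, -173/4, 1, 440/17, 37, 50.26, 309, 510, 520, 840, 908]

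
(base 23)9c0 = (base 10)5037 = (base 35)43w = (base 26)7bj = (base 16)13ad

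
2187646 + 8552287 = 10739933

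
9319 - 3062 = 6257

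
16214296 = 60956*266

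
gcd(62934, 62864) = 2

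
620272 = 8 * 77534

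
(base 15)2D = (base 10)43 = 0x2B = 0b101011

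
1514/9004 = 757/4502 ≈ 0.168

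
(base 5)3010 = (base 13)233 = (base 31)c8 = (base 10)380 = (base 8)574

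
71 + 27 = 98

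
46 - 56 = -10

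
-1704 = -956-748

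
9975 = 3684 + 6291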